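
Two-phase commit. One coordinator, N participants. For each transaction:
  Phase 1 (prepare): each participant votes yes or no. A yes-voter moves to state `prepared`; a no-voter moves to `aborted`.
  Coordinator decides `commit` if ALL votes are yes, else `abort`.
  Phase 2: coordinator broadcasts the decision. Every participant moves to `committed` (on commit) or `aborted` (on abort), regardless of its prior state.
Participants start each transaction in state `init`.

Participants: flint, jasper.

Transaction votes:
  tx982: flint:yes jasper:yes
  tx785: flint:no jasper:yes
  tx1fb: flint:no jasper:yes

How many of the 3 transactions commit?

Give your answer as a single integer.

tx982: all yes -> commit (commits=1)
tx785: no from flint -> abort (commits=1)
tx1fb: no from flint -> abort (commits=1)

Answer: 1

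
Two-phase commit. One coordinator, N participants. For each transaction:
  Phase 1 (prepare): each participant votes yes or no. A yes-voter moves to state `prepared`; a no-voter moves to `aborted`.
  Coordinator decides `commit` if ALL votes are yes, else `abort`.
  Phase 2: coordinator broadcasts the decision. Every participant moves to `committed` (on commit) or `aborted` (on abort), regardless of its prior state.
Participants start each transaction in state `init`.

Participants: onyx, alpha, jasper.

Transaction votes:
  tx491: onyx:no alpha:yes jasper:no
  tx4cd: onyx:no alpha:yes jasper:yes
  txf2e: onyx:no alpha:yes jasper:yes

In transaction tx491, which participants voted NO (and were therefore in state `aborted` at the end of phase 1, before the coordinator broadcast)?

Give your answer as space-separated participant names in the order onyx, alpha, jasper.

Answer: onyx jasper

Derivation:
Txn tx491 phase 1: onyx no -> aborted; alpha yes -> prepared; jasper no -> aborted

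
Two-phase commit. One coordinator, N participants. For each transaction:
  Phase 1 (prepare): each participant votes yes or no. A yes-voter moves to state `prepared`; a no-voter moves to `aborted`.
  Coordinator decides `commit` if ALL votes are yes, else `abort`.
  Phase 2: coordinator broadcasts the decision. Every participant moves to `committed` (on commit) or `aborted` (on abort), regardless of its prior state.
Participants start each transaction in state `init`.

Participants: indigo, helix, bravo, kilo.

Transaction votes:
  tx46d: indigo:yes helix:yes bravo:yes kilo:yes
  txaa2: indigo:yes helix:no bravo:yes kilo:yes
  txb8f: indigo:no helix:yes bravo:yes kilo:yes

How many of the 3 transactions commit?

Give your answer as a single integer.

Answer: 1

Derivation:
tx46d: all yes -> commit (commits=1)
txaa2: no from helix -> abort (commits=1)
txb8f: no from indigo -> abort (commits=1)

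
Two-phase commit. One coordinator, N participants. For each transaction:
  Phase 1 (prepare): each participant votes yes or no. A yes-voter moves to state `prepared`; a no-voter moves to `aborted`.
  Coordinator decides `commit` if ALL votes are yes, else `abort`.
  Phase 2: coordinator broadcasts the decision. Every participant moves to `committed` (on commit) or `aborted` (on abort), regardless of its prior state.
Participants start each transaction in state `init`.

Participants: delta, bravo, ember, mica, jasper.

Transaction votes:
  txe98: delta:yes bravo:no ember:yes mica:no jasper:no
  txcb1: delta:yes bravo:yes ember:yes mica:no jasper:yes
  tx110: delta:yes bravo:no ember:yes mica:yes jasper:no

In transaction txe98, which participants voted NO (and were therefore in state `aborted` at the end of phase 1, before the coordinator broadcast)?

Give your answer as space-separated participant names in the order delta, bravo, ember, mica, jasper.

Answer: bravo mica jasper

Derivation:
Txn txe98 phase 1: delta yes -> prepared; bravo no -> aborted; ember yes -> prepared; mica no -> aborted; jasper no -> aborted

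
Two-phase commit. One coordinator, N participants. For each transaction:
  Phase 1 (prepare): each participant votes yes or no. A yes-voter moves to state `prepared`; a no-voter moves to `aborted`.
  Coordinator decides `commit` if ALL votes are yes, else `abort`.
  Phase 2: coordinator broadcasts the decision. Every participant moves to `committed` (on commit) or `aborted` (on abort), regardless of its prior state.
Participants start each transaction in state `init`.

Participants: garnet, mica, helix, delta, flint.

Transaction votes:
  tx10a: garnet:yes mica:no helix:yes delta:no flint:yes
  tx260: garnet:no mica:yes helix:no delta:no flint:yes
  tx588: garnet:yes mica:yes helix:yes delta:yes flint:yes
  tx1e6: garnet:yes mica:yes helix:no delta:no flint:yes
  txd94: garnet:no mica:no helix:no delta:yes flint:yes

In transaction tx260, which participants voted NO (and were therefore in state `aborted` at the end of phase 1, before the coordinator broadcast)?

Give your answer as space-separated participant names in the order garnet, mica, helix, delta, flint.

Answer: garnet helix delta

Derivation:
Txn tx260 phase 1: garnet no -> aborted; mica yes -> prepared; helix no -> aborted; delta no -> aborted; flint yes -> prepared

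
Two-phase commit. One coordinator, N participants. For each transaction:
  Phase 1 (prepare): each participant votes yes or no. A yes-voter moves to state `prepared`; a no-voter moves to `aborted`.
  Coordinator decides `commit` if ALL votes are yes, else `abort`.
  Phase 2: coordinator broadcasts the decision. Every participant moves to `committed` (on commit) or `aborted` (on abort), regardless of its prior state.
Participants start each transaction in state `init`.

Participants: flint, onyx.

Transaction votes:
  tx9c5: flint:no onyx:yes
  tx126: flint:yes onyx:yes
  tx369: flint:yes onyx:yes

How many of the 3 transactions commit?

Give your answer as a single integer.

Answer: 2

Derivation:
tx9c5: no from flint -> abort (commits=0)
tx126: all yes -> commit (commits=1)
tx369: all yes -> commit (commits=2)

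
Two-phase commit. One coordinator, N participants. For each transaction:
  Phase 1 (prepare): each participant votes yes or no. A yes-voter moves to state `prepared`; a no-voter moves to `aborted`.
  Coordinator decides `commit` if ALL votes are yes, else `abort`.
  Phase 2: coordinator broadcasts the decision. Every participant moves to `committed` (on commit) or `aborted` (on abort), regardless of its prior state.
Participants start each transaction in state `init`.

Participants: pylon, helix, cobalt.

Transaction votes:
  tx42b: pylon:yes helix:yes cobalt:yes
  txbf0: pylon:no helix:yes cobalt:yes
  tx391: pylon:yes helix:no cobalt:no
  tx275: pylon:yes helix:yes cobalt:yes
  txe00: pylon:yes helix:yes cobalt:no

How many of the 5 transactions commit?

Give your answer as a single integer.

Answer: 2

Derivation:
tx42b: all yes -> commit (commits=1)
txbf0: no from pylon -> abort (commits=1)
tx391: no from helix, cobalt -> abort (commits=1)
tx275: all yes -> commit (commits=2)
txe00: no from cobalt -> abort (commits=2)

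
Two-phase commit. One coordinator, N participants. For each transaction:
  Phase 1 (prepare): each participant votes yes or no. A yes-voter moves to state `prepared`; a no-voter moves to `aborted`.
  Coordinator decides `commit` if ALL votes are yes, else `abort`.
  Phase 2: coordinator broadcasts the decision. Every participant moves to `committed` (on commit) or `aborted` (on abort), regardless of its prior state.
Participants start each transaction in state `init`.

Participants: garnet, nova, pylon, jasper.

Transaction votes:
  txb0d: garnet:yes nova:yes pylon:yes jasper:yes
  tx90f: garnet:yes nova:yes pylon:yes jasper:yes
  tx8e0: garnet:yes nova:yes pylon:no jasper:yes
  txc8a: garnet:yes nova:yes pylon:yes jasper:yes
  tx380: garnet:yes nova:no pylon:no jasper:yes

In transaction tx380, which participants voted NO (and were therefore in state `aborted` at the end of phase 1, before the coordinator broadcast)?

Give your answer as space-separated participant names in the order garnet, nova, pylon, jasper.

Answer: nova pylon

Derivation:
Txn tx380 phase 1: garnet yes -> prepared; nova no -> aborted; pylon no -> aborted; jasper yes -> prepared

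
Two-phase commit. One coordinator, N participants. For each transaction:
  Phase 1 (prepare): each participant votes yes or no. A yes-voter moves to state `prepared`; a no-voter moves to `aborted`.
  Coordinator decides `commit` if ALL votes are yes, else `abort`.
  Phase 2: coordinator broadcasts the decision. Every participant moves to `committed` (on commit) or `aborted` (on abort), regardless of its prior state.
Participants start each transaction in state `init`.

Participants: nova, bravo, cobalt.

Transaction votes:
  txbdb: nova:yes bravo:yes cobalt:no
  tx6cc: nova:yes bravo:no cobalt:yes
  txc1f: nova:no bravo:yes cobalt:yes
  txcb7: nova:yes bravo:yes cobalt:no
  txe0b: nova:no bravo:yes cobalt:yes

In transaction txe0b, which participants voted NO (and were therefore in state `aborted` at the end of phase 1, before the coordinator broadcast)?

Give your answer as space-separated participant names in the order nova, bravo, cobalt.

Answer: nova

Derivation:
Txn txe0b phase 1: nova no -> aborted; bravo yes -> prepared; cobalt yes -> prepared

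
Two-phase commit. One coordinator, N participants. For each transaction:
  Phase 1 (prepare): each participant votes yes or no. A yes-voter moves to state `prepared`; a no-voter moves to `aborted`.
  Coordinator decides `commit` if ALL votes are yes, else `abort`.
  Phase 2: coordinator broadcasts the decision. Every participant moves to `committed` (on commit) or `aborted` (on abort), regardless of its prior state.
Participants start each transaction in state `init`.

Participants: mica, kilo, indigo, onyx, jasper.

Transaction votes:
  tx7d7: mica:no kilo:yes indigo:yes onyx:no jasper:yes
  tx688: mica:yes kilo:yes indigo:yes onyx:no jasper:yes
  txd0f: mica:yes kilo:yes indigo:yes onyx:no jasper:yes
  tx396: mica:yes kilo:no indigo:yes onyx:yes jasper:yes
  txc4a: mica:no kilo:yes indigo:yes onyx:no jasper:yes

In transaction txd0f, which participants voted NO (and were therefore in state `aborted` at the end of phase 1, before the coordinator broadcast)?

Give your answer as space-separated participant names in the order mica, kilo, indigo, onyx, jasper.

Txn txd0f phase 1: mica yes -> prepared; kilo yes -> prepared; indigo yes -> prepared; onyx no -> aborted; jasper yes -> prepared

Answer: onyx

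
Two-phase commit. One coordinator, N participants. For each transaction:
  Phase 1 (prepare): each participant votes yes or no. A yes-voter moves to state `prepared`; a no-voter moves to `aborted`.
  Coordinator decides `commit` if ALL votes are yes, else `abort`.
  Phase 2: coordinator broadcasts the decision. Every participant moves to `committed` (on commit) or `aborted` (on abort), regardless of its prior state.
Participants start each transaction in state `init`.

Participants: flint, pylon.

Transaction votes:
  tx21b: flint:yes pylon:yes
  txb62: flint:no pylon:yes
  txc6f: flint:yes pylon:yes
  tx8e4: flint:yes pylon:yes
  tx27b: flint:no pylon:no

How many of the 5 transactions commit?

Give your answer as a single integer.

Answer: 3

Derivation:
tx21b: all yes -> commit (commits=1)
txb62: no from flint -> abort (commits=1)
txc6f: all yes -> commit (commits=2)
tx8e4: all yes -> commit (commits=3)
tx27b: no from flint, pylon -> abort (commits=3)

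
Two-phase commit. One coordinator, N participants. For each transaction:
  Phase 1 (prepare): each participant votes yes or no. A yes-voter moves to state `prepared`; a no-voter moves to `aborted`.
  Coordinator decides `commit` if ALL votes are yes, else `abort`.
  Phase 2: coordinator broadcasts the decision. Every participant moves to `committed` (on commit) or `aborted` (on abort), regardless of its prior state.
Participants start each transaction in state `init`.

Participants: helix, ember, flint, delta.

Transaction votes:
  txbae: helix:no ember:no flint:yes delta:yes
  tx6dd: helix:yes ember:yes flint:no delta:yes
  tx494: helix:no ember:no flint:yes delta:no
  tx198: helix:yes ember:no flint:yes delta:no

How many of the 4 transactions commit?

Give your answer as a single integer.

txbae: no from helix, ember -> abort (commits=0)
tx6dd: no from flint -> abort (commits=0)
tx494: no from helix, ember, delta -> abort (commits=0)
tx198: no from ember, delta -> abort (commits=0)

Answer: 0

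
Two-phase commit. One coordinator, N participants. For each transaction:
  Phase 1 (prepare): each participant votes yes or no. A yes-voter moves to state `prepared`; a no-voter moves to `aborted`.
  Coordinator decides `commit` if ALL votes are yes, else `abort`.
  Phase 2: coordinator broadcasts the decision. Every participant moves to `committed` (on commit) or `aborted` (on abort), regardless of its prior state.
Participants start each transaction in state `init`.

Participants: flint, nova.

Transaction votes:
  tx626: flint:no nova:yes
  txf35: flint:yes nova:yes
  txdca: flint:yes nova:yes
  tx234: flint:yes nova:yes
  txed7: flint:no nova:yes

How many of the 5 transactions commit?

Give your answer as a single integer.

Answer: 3

Derivation:
tx626: no from flint -> abort (commits=0)
txf35: all yes -> commit (commits=1)
txdca: all yes -> commit (commits=2)
tx234: all yes -> commit (commits=3)
txed7: no from flint -> abort (commits=3)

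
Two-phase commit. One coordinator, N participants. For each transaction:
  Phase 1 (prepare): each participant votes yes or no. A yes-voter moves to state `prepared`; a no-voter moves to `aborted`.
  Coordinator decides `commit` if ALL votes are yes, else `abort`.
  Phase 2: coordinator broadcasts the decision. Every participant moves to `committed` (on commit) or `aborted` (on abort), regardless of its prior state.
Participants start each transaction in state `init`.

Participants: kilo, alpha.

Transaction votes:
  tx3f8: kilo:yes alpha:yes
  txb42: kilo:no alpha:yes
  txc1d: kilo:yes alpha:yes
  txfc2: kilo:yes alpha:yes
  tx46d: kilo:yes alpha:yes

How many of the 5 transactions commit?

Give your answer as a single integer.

Answer: 4

Derivation:
tx3f8: all yes -> commit (commits=1)
txb42: no from kilo -> abort (commits=1)
txc1d: all yes -> commit (commits=2)
txfc2: all yes -> commit (commits=3)
tx46d: all yes -> commit (commits=4)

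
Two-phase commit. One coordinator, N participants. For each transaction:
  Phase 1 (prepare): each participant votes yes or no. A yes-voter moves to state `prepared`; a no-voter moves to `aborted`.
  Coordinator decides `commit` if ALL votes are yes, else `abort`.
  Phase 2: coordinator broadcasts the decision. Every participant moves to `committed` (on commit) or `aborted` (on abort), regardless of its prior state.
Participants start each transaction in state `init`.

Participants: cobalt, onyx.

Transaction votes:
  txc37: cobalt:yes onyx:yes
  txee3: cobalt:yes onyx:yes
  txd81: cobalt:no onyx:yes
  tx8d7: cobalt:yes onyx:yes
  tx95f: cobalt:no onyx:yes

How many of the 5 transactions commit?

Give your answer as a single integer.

Answer: 3

Derivation:
txc37: all yes -> commit (commits=1)
txee3: all yes -> commit (commits=2)
txd81: no from cobalt -> abort (commits=2)
tx8d7: all yes -> commit (commits=3)
tx95f: no from cobalt -> abort (commits=3)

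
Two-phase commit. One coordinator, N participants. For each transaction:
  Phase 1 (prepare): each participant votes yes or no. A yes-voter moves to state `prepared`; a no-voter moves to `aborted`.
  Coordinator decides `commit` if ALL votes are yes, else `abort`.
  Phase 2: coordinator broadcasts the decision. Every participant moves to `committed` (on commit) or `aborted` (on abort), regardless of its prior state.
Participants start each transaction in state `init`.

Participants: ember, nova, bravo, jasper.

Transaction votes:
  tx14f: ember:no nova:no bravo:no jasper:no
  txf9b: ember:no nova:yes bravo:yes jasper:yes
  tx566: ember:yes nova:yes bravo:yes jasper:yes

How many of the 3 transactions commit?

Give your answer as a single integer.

Answer: 1

Derivation:
tx14f: no from ember, nova, bravo, jasper -> abort (commits=0)
txf9b: no from ember -> abort (commits=0)
tx566: all yes -> commit (commits=1)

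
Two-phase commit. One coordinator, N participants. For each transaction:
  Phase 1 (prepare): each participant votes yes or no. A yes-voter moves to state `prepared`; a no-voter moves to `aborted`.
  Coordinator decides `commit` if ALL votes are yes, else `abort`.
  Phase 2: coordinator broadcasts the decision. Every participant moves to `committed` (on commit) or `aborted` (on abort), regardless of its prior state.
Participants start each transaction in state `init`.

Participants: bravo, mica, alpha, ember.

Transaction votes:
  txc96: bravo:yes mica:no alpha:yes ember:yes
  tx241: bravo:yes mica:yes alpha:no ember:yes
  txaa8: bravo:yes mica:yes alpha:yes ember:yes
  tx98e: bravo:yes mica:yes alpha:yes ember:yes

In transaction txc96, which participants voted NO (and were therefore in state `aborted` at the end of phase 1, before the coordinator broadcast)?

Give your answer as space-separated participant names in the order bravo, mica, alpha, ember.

Answer: mica

Derivation:
Txn txc96 phase 1: bravo yes -> prepared; mica no -> aborted; alpha yes -> prepared; ember yes -> prepared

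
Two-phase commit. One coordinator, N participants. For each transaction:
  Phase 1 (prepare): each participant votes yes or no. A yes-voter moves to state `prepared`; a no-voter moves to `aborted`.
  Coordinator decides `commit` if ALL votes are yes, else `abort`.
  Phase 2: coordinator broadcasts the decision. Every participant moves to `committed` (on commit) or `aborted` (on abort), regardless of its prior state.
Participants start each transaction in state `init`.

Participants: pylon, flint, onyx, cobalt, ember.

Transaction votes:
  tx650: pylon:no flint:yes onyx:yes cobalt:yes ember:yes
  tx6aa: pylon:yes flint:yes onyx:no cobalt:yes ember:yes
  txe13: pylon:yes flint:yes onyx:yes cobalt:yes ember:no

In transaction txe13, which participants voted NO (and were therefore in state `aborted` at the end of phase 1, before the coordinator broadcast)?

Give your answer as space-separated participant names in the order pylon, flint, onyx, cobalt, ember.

Txn txe13 phase 1: pylon yes -> prepared; flint yes -> prepared; onyx yes -> prepared; cobalt yes -> prepared; ember no -> aborted

Answer: ember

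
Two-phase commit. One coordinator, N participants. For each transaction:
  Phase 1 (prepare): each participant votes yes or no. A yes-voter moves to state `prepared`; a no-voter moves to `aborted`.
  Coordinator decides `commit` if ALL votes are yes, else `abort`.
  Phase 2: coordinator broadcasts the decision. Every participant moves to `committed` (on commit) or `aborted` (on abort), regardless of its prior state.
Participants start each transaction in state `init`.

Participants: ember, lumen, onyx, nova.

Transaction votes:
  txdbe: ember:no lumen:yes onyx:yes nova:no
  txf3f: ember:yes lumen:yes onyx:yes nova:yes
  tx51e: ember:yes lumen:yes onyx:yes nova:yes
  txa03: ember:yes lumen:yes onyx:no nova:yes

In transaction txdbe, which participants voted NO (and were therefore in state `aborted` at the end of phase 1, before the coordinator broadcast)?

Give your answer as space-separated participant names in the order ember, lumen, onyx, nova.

Answer: ember nova

Derivation:
Txn txdbe phase 1: ember no -> aborted; lumen yes -> prepared; onyx yes -> prepared; nova no -> aborted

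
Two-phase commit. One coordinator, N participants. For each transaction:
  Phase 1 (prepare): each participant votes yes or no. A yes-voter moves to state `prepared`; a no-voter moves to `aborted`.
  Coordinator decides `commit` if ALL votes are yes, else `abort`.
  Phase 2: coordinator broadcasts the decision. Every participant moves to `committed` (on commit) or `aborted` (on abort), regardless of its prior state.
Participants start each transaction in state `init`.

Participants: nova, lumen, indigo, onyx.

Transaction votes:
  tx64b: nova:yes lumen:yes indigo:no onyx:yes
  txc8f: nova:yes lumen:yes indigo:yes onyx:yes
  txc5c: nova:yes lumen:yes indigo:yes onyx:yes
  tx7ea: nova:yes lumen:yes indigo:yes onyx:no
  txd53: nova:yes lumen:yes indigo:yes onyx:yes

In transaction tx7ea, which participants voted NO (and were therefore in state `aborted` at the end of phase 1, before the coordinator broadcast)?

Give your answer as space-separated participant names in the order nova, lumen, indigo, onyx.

Txn tx7ea phase 1: nova yes -> prepared; lumen yes -> prepared; indigo yes -> prepared; onyx no -> aborted

Answer: onyx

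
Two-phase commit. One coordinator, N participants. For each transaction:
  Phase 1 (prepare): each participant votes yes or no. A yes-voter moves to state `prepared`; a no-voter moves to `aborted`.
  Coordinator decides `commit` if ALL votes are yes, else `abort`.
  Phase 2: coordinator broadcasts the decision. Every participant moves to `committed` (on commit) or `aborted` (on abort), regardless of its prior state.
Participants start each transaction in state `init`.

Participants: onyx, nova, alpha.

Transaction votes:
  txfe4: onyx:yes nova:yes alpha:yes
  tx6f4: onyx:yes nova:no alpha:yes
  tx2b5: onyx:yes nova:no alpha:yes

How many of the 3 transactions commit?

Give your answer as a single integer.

txfe4: all yes -> commit (commits=1)
tx6f4: no from nova -> abort (commits=1)
tx2b5: no from nova -> abort (commits=1)

Answer: 1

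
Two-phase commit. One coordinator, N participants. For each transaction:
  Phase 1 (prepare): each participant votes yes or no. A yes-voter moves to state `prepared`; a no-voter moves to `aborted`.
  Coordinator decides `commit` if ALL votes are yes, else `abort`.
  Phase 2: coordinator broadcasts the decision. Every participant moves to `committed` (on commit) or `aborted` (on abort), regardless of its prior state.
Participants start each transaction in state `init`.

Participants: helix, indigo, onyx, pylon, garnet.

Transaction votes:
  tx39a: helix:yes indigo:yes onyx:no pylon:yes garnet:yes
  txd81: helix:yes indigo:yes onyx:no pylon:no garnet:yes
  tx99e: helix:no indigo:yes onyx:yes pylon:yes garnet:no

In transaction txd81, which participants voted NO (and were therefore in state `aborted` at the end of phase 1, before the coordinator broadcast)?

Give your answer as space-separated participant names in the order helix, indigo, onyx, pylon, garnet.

Answer: onyx pylon

Derivation:
Txn txd81 phase 1: helix yes -> prepared; indigo yes -> prepared; onyx no -> aborted; pylon no -> aborted; garnet yes -> prepared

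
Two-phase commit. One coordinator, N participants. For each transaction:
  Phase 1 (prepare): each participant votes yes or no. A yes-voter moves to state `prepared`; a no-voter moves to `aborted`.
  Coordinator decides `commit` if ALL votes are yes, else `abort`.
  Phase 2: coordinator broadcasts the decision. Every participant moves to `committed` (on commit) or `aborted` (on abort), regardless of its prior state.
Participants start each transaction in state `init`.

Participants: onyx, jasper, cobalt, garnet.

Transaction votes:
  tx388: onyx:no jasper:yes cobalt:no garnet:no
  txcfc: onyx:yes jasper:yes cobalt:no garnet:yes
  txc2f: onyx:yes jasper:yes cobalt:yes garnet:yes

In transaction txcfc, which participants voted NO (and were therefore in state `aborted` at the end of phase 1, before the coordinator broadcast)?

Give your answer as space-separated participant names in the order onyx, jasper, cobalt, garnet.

Answer: cobalt

Derivation:
Txn txcfc phase 1: onyx yes -> prepared; jasper yes -> prepared; cobalt no -> aborted; garnet yes -> prepared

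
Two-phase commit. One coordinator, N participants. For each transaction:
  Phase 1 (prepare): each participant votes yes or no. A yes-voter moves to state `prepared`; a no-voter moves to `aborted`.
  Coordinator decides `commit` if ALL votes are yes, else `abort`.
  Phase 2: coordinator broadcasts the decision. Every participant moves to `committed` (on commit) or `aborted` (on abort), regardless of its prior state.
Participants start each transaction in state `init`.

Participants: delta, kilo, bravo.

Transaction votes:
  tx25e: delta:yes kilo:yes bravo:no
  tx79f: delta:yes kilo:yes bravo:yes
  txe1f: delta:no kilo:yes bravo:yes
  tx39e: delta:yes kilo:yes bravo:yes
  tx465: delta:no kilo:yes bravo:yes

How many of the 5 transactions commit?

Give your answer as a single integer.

tx25e: no from bravo -> abort (commits=0)
tx79f: all yes -> commit (commits=1)
txe1f: no from delta -> abort (commits=1)
tx39e: all yes -> commit (commits=2)
tx465: no from delta -> abort (commits=2)

Answer: 2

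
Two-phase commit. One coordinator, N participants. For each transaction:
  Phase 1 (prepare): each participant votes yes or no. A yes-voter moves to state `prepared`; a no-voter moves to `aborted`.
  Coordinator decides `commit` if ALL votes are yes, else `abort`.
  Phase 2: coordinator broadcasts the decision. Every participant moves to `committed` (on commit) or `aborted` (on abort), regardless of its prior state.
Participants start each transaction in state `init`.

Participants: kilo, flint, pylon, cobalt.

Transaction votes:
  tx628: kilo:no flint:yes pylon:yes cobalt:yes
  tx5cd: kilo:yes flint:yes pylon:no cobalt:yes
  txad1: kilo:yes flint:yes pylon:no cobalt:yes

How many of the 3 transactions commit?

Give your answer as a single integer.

tx628: no from kilo -> abort (commits=0)
tx5cd: no from pylon -> abort (commits=0)
txad1: no from pylon -> abort (commits=0)

Answer: 0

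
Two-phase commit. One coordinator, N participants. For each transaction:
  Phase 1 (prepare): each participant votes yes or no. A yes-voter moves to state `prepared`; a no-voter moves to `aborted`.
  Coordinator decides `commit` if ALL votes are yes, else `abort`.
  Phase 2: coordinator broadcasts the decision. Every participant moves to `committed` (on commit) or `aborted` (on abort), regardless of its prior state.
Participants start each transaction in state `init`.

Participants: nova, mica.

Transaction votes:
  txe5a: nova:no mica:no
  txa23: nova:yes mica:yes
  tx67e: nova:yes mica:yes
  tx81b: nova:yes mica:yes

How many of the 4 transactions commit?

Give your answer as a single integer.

Answer: 3

Derivation:
txe5a: no from nova, mica -> abort (commits=0)
txa23: all yes -> commit (commits=1)
tx67e: all yes -> commit (commits=2)
tx81b: all yes -> commit (commits=3)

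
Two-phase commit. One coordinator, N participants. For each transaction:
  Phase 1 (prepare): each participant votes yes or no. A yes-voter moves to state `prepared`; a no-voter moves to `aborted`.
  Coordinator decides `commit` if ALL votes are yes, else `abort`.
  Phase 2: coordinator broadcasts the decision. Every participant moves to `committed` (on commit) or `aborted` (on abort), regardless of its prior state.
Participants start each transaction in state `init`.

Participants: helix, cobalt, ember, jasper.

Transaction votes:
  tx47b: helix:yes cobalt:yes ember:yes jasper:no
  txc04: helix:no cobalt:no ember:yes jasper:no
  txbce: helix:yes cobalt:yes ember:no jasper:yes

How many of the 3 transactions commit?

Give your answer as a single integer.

tx47b: no from jasper -> abort (commits=0)
txc04: no from helix, cobalt, jasper -> abort (commits=0)
txbce: no from ember -> abort (commits=0)

Answer: 0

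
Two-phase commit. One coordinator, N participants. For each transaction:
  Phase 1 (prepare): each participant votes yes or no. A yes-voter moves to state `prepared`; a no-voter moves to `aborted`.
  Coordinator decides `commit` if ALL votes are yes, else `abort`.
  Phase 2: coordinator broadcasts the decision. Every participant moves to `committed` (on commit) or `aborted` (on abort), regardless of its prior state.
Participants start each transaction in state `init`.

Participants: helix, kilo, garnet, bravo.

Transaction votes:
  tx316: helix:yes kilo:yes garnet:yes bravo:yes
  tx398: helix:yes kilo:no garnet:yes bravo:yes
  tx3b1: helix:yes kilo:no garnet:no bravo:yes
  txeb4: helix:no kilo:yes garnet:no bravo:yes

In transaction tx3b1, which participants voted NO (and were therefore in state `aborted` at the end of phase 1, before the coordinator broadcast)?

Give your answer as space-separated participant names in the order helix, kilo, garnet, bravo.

Txn tx3b1 phase 1: helix yes -> prepared; kilo no -> aborted; garnet no -> aborted; bravo yes -> prepared

Answer: kilo garnet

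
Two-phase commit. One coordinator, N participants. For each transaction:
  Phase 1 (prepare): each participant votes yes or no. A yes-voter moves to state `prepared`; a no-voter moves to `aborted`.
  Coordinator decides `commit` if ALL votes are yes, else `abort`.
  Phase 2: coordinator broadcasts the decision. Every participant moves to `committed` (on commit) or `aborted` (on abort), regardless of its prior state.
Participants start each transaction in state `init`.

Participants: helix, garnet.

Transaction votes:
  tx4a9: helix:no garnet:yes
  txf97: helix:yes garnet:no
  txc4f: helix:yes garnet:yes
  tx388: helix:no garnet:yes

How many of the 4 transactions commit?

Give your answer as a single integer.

tx4a9: no from helix -> abort (commits=0)
txf97: no from garnet -> abort (commits=0)
txc4f: all yes -> commit (commits=1)
tx388: no from helix -> abort (commits=1)

Answer: 1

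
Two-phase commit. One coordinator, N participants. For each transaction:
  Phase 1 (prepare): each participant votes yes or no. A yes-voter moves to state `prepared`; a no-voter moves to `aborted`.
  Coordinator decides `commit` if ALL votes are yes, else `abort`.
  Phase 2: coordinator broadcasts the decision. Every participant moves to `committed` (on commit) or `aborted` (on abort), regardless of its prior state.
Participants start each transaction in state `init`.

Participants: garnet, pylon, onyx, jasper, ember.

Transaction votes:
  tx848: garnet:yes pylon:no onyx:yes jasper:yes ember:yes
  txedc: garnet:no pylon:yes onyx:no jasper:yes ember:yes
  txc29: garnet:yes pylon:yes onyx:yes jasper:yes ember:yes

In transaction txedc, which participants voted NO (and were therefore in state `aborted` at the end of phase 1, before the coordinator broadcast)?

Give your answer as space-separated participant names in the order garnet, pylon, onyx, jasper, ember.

Answer: garnet onyx

Derivation:
Txn txedc phase 1: garnet no -> aborted; pylon yes -> prepared; onyx no -> aborted; jasper yes -> prepared; ember yes -> prepared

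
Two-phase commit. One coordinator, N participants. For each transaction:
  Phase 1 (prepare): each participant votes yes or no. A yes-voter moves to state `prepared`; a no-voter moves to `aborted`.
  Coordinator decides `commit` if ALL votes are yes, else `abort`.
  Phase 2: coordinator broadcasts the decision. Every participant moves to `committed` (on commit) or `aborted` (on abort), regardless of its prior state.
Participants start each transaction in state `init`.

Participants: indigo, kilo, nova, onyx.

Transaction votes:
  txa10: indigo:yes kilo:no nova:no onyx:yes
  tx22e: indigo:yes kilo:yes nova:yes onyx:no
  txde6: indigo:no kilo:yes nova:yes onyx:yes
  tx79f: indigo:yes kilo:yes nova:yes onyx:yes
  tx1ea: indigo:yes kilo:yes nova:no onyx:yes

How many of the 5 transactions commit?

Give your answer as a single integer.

Answer: 1

Derivation:
txa10: no from kilo, nova -> abort (commits=0)
tx22e: no from onyx -> abort (commits=0)
txde6: no from indigo -> abort (commits=0)
tx79f: all yes -> commit (commits=1)
tx1ea: no from nova -> abort (commits=1)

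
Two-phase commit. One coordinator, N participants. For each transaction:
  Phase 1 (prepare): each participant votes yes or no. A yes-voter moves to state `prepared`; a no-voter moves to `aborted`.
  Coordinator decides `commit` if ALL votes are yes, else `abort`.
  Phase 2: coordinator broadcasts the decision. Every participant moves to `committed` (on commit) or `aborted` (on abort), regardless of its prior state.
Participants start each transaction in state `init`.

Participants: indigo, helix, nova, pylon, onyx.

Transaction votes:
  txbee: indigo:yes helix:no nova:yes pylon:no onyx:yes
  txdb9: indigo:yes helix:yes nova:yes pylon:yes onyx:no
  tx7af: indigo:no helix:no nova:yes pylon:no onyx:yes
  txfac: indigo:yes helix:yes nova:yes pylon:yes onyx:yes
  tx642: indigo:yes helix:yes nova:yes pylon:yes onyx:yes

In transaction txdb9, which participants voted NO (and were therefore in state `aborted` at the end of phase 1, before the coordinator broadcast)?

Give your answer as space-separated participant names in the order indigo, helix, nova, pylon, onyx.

Txn txdb9 phase 1: indigo yes -> prepared; helix yes -> prepared; nova yes -> prepared; pylon yes -> prepared; onyx no -> aborted

Answer: onyx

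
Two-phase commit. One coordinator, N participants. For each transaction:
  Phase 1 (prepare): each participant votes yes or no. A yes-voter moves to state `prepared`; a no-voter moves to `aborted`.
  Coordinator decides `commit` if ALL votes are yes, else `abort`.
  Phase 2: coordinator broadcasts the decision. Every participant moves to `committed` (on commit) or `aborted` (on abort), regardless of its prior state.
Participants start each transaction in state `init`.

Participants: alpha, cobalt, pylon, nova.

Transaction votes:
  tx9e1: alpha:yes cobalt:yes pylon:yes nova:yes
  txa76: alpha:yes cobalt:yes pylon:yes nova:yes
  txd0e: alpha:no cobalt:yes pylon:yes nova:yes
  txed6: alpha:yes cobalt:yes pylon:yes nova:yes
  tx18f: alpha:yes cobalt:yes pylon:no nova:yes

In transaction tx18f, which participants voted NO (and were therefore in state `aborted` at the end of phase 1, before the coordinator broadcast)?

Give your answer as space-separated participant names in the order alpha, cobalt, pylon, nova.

Answer: pylon

Derivation:
Txn tx18f phase 1: alpha yes -> prepared; cobalt yes -> prepared; pylon no -> aborted; nova yes -> prepared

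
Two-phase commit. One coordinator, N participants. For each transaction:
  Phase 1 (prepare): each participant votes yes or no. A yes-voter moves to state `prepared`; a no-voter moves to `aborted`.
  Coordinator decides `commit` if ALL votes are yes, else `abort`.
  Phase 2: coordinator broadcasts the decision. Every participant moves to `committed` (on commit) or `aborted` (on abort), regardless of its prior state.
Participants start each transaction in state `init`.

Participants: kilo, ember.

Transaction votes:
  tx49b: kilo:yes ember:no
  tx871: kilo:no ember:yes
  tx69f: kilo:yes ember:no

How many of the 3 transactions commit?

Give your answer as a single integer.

Answer: 0

Derivation:
tx49b: no from ember -> abort (commits=0)
tx871: no from kilo -> abort (commits=0)
tx69f: no from ember -> abort (commits=0)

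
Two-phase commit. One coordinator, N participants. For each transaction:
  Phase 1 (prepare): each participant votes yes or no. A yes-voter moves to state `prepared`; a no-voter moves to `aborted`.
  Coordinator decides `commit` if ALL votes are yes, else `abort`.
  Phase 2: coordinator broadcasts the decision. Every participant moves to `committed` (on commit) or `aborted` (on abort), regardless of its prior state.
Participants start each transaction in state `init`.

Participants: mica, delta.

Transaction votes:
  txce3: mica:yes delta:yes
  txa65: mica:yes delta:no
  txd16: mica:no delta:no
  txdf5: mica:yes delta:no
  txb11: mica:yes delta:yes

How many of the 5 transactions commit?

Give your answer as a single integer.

Answer: 2

Derivation:
txce3: all yes -> commit (commits=1)
txa65: no from delta -> abort (commits=1)
txd16: no from mica, delta -> abort (commits=1)
txdf5: no from delta -> abort (commits=1)
txb11: all yes -> commit (commits=2)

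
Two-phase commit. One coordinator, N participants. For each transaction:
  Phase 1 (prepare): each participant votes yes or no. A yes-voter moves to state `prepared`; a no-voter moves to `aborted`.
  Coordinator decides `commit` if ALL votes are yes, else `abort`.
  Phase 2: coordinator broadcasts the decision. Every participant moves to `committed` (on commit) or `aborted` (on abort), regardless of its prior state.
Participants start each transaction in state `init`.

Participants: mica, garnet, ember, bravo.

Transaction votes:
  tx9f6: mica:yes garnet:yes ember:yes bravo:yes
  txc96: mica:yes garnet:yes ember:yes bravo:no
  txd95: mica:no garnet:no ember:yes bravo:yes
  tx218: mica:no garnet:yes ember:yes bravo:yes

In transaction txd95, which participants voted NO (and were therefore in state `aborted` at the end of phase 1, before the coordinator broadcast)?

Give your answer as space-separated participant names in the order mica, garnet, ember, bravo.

Answer: mica garnet

Derivation:
Txn txd95 phase 1: mica no -> aborted; garnet no -> aborted; ember yes -> prepared; bravo yes -> prepared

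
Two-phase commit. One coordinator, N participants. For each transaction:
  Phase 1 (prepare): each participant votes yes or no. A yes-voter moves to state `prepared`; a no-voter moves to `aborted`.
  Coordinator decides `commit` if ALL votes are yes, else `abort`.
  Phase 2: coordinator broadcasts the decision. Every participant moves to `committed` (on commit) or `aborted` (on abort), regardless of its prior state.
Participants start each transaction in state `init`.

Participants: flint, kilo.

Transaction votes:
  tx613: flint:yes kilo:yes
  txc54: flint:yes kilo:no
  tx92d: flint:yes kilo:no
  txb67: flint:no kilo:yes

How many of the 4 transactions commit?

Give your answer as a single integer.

tx613: all yes -> commit (commits=1)
txc54: no from kilo -> abort (commits=1)
tx92d: no from kilo -> abort (commits=1)
txb67: no from flint -> abort (commits=1)

Answer: 1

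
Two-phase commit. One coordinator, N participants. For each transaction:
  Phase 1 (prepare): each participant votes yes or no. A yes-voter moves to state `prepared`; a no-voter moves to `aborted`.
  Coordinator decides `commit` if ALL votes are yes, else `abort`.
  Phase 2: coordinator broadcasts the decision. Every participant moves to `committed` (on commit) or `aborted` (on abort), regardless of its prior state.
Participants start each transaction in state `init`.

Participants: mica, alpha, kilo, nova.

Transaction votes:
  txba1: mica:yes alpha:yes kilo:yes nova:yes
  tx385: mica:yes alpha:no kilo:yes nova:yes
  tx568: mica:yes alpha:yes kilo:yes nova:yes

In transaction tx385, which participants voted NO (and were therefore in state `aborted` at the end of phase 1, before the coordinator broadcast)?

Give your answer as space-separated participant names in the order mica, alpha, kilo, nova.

Answer: alpha

Derivation:
Txn tx385 phase 1: mica yes -> prepared; alpha no -> aborted; kilo yes -> prepared; nova yes -> prepared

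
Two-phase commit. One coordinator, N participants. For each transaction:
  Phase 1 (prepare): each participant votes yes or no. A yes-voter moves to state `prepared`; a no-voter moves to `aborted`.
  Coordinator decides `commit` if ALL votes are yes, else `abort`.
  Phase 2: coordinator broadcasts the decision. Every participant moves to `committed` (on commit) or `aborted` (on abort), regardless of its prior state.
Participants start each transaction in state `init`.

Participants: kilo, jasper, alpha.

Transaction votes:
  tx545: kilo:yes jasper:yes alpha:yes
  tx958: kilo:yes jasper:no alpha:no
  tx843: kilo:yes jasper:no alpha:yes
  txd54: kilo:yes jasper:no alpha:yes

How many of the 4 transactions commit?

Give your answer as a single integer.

tx545: all yes -> commit (commits=1)
tx958: no from jasper, alpha -> abort (commits=1)
tx843: no from jasper -> abort (commits=1)
txd54: no from jasper -> abort (commits=1)

Answer: 1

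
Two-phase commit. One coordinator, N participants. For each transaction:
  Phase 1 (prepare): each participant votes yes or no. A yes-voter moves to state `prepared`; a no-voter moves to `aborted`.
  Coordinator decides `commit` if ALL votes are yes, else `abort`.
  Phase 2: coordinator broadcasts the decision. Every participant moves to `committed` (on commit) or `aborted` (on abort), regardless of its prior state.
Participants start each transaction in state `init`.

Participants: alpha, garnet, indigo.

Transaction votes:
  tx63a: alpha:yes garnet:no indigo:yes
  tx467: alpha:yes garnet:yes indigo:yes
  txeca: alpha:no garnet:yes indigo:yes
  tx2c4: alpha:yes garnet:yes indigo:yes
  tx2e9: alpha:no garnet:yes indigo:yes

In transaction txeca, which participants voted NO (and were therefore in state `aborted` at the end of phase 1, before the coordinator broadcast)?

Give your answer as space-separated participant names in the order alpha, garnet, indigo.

Txn txeca phase 1: alpha no -> aborted; garnet yes -> prepared; indigo yes -> prepared

Answer: alpha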